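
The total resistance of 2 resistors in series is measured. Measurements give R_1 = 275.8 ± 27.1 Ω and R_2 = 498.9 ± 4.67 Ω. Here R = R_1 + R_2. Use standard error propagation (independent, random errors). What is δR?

R is a linear combination, so absolute uncertainties add in quadrature:
  (δR_1)² = 734;  (δR_2)² = 21.8
δR = √(756) = 27.5 Ω

27.5 Ω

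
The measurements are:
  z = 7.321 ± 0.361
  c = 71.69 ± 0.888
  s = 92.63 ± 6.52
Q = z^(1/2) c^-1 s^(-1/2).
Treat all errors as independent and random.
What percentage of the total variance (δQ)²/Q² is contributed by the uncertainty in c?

7.67%

(δQ/Q)² = (½·δz/z)² + (-1·δc/c)² + (−½·δs/s)²
  z term: (0.5×0.0493)² = 0.000608
  c term: (-1×0.0124)² = 0.000153
  s term: (-0.5×0.0704)² = 0.00124
Total = 0.00200. Share from c = 0.000153/0.00200 = 0.0767.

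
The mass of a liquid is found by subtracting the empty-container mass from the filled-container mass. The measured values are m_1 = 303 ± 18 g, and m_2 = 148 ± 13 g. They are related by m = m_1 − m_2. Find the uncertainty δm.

Sums and differences: (δm)² = Σ (cᵢ δxᵢ)².
  (δm_1)² = 324;  (δm_2)² = 169
δm = √(493) = 22.2 g

22.2 g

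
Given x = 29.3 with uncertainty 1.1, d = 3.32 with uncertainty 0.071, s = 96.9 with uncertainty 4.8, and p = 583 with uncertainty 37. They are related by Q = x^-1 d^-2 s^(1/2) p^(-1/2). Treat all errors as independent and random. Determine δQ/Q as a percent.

Relative error in a monomial: (δQ/Q)² = Σ (nᵢ · δxᵢ/xᵢ)².
  (-1·δx/x)² = (-1×0.0375)² = 0.00141;  (-2·δd/d)² = (-2×0.0214)² = 0.00183;  (½·δs/s)² = (0.5×0.0495)² = 0.000613;  (−½·δp/p)² = (-0.5×0.0635)² = 0.00101
δQ/Q = √(0.00486) = 0.0697

6.97%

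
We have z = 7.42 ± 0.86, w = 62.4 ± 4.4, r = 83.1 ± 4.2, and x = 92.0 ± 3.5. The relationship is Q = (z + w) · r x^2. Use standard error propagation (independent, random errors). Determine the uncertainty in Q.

5.48e+06

Let u = z + w = 69.8. δu = √(δz² + δw²) = √(0.740 + 19.4) = 4.48, so δu/u = 0.0642.
Q is then a monomial in u, r, x:
δQ/Q = √((δu/u)² + (1·δr/r)² + (2·δx/x)²) = √(0.00412 + 0.00255 + 0.00579) = 0.112
Q = 4.91e+07, so δQ = 0.112 × 4.91e+07 = 5.48e+06.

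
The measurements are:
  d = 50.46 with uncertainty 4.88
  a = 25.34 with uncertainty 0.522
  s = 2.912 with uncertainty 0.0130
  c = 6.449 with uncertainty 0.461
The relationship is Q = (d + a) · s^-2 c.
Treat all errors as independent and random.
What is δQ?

5.58

Let u = d + a = 75.80. δu = √(δd² + δa²) = √(23.8 + 0.272) = 4.91, so δu/u = 0.0647.
Q is then a monomial in u, s, c:
δQ/Q = √((δu/u)² + (-2·δs/s)² + (1·δc/c)²) = √(0.00419 + 7.97e-05 + 0.00511) = 0.0969
Q = 57.65, so δQ = 0.0969 × 57.65 = 5.58.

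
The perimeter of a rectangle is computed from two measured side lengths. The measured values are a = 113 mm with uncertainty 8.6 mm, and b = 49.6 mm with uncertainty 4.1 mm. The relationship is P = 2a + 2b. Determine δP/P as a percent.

Sums and differences: (δP)² = Σ (cᵢ δxᵢ)².
  (2·δa)² = 296;  (2·δb)² = 67.2
δP = √(363) = 19.1 mm
P = 325 mm, so δP/P = 19.1/325 = 0.0586.

5.86%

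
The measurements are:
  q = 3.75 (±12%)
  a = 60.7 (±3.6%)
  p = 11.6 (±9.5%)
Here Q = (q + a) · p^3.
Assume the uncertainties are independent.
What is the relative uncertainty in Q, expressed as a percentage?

Let u = q + a = 64.5. δu = √(δq² + δa²) = √(0.202 + 4.78) = 2.23, so δu/u = 0.0346.
Q is then a monomial in u, p:
δQ/Q = √((δu/u)² + (3·δp/p)²) = √(0.00120 + 0.0812) = 0.287

28.7%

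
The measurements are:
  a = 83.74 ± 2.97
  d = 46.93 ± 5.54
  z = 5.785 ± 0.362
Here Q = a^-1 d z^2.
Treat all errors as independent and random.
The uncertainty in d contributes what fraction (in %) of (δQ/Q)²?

(δQ/Q)² = (-1·δa/a)² + (1·δd/d)² + (2·δz/z)²
  a term: (-1×0.0355)² = 0.00126
  d term: (1×0.118)² = 0.0139
  z term: (2×0.0626)² = 0.0157
Total = 0.0309. Share from d = 0.0139/0.0309 = 0.452.

45.2%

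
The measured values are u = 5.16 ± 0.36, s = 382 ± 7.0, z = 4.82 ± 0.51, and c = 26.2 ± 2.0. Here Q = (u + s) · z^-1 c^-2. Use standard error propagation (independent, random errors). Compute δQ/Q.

0.187

Let w = u + s = 387. δw = √(δu² + δs²) = √(0.130 + 49.0) = 7.01, so δw/w = 0.0181.
Q is then a monomial in w, z, c:
δQ/Q = √((δw/w)² + (-1·δz/z)² + (-2·δc/c)²) = √(0.000328 + 0.0112 + 0.0233) = 0.187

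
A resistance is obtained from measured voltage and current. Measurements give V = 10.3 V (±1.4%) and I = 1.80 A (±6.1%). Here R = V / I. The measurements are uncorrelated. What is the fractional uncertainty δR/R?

0.0626

Each factor contributes (exponent × relative error)² to (δR/R)²:
  (1·δV/V)² = (1×0.0140)² = 0.000196;  (-1·δI/I)² = (-1×0.0610)² = 0.00372
δR/R = √(0.00392) = 0.0626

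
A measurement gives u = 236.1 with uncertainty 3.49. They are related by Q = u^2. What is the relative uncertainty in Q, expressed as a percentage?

2.96%

Q ∝ u^2, so δQ/Q = |2| · δu/u = 2 × 0.0148 = 0.0296.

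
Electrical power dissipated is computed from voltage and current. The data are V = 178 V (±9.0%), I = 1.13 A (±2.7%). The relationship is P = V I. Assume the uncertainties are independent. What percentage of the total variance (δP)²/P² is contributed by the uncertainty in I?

(δP/P)² = (1·δV/V)² + (1·δI/I)²
  V term: (1×0.0900)² = 0.00810
  I term: (1×0.0270)² = 0.000729
Total = 0.00883. Share from I = 0.000729/0.00883 = 0.0826.

8.26%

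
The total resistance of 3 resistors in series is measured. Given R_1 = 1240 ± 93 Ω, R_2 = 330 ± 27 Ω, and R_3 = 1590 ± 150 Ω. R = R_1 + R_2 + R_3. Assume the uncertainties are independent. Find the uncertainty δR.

Sums and differences: (δR)² = Σ (cᵢ δxᵢ)².
  (δR_1)² = 8650;  (δR_2)² = 729;  (δR_3)² = 22500
δR = √(31900) = 179 Ω

179 Ω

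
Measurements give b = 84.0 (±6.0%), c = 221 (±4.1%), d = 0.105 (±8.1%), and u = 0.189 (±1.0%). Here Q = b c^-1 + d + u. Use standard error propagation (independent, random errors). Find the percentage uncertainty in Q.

Let p = b·c^-1 = 0.380. δp/p = √((1·δb/b)² + (-1·δc/c)²) = √(0.00360 + 0.00168) = 0.0727, so δp = 0.0276.
Q = p + d + u: δQ = √(δp² + δd² + δu²) = √(0.000763 + 7.23e-05 + 3.57e-06) = 0.0290
Q = 0.674, so δQ/Q = 0.0290/0.674 = 0.0430.

4.30%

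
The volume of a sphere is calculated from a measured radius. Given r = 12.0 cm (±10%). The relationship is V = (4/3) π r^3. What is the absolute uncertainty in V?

2170 cm^3

Since V is a product/quotient, work with relative uncertainties:
  (3·δr/r)² = (3×0.100)² = 0.0900
δV/V = √(0.0900) = 0.300
V = 7240 cm^3, so δV = 0.300 × 7240 = 2170 cm^3.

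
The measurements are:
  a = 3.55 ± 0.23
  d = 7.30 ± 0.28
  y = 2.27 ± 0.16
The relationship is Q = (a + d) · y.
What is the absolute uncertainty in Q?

1.92

Let u = a + d = 10.8. δu = √(δa² + δd²) = √(0.0529 + 0.0784) = 0.362, so δu/u = 0.0334.
Q is then a monomial in u, y:
δQ/Q = √((δu/u)² + (1·δy/y)²) = √(0.00112 + 0.00497) = 0.0780
Q = 24.6, so δQ = 0.0780 × 24.6 = 1.92.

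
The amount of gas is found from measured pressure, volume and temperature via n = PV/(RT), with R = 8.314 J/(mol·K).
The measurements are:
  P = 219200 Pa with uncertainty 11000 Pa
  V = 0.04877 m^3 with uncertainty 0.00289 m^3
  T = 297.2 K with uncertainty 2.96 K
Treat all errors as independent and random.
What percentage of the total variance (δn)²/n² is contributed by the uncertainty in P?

(δn/n)² = (1·δP/P)² + (1·δV/V)² + (-1·δT/T)²
  P term: (1×0.0502)² = 0.00252
  V term: (1×0.0593)² = 0.00351
  T term: (-1×0.00996)² = 9.92e-05
Total = 0.00613. Share from P = 0.00252/0.00613 = 0.411.

41.1%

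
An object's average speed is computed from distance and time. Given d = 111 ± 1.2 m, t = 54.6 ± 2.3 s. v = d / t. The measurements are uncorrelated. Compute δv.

0.0884 m/s

Products/powers → add relative errors in quadrature, weighted by exponent:
  (1·δd/d)² = (1×0.0108)² = 0.000117;  (-1·δt/t)² = (-1×0.0421)² = 0.00177
δv/v = √(0.00189) = 0.0435
v = 2.03 m/s, so δv = 0.0435 × 2.03 = 0.0884 m/s.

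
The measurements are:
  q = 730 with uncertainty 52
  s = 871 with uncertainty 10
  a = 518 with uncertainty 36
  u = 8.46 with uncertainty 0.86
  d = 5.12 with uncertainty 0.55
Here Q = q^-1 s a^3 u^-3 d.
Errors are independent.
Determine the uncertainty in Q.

For a monomial Q ∝ q^-1, s, a^3, u^-3, d, fractional errors add in quadrature:
  (-1·δq/q)² = (-1×0.0712)² = 0.00507;  (1·δs/s)² = (1×0.0115)² = 0.000132;  (3·δa/a)² = (3×0.0695)² = 0.0435;  (-3·δu/u)² = (-3×0.102)² = 0.0930;  (1·δd/d)² = (1×0.107)² = 0.0115
δQ/Q = √(0.153) = 0.391
Q = 1.4e+06, so δQ = 0.391 × 1.4e+06 = 5.49e+05.

5.49e+05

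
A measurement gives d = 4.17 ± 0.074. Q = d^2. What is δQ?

Q ∝ d^2, so δQ/Q = |2| · δd/d = 2 × 0.0177 = 0.0355.
Q = 17.4, so δQ = 0.0355 × 17.4 = 0.617.

0.617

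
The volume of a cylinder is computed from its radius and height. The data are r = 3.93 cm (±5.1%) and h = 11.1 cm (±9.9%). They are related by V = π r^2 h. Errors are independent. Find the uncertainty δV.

76.6 cm^3

Products/powers → add relative errors in quadrature, weighted by exponent:
  (2·δr/r)² = (2×0.0510)² = 0.0104;  (1·δh/h)² = (1×0.0990)² = 0.00980
δV/V = √(0.0202) = 0.142
V = 539 cm^3, so δV = 0.142 × 539 = 76.6 cm^3.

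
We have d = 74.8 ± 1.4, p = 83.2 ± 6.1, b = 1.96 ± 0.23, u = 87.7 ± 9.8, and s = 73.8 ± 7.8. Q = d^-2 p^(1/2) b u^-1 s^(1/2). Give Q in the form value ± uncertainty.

Relative error in a monomial: (δQ/Q)² = Σ (nᵢ · δxᵢ/xᵢ)².
  (-2·δd/d)² = (-2×0.0187)² = 0.00140;  (½·δp/p)² = (0.5×0.0733)² = 0.00134;  (1·δb/b)² = (1×0.117)² = 0.0138;  (-1·δu/u)² = (-1×0.112)² = 0.0125;  (½·δs/s)² = (0.5×0.106)² = 0.00279
δQ/Q = √(0.0318) = 0.178
Q = 0.000313, so δQ = 0.178 × 0.000313 = 5.58e-05.

(3.13 ± 0.558) × 10^-4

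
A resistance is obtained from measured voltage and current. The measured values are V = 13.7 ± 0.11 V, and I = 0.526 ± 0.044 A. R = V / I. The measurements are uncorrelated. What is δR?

Relative error in a monomial: (δR/R)² = Σ (nᵢ · δxᵢ/xᵢ)².
  (1·δV/V)² = (1×0.00803)² = 6.45e-05;  (-1·δI/I)² = (-1×0.0837)² = 0.00700
δR/R = √(0.00706) = 0.0840
R = 26.0 Ω, so δR = 0.0840 × 26.0 = 2.19 Ω.

2.19 Ω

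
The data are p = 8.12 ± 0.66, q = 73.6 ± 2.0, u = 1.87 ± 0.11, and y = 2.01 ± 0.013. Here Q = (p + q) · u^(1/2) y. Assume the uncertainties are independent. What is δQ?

Let w = p + q = 81.7. δw = √(δp² + δq²) = √(0.436 + 4.00) = 2.11, so δw/w = 0.0258.
Q is then a monomial in w, u, y:
δQ/Q = √((δw/w)² + (½·δu/u)² + (1·δy/y)²) = √(0.000664 + 0.000865 + 4.18e-05) = 0.0396
Q = 225, so δQ = 0.0396 × 225 = 8.90.

8.90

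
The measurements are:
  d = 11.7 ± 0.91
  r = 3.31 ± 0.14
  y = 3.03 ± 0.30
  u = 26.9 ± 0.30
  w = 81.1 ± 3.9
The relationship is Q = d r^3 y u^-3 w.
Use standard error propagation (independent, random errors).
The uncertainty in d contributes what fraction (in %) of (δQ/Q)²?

17.1%

(δQ/Q)² = (1·δd/d)² + (3·δr/r)² + (1·δy/y)² + (-3·δu/u)² + (1·δw/w)²
  d term: (1×0.0778)² = 0.00605
  r term: (3×0.0423)² = 0.0161
  y term: (1×0.0990)² = 0.00980
  u term: (-3×0.0112)² = 0.00112
  w term: (1×0.0481)² = 0.00231
Total = 0.0354. Share from d = 0.00605/0.0354 = 0.171.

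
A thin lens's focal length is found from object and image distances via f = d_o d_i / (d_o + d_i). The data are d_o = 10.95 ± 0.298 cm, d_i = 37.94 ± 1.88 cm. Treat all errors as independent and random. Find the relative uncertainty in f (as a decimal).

∂f/∂d_o = (d_i/(d_o+d_i))² = 0.602;  ∂f/∂d_i = (d_o/(d_o+d_i))² = 0.0502
δf = √((∂f/∂d_o · δd_o)² + (∂f/∂d_i · δd_i)²) = √(0.0322 + 0.00889) = 0.203 cm
f = 8.498 cm, so δf/f = 0.203/8.498 = 0.0239.

0.0239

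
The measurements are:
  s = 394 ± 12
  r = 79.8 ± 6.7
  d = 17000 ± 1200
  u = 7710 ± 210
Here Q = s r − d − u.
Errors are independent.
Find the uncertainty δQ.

3060

Let p = s·r = 31400. δp/p = √((1·δs/s)² + (1·δr/r)²) = √(0.000928 + 0.00705) = 0.0893, so δp = 2810.
Q = p − d − u: δQ = √(δp² + δd² + δu²) = √(7.89e+06 + 1.44e+06 + 44100) = 3060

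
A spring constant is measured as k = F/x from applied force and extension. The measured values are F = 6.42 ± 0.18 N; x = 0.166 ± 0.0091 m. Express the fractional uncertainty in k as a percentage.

6.16%

For a monomial k ∝ F, x^-1, fractional errors add in quadrature:
  (1·δF/F)² = (1×0.0280)² = 0.000786;  (-1·δx/x)² = (-1×0.0548)² = 0.00301
δk/k = √(0.00379) = 0.0616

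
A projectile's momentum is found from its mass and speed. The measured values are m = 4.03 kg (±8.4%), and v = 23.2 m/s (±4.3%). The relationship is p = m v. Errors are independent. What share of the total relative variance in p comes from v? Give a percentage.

20.8%

(δp/p)² = (1·δm/m)² + (1·δv/v)²
  m term: (1×0.0840)² = 0.00706
  v term: (1×0.0430)² = 0.00185
Total = 0.00890. Share from v = 0.00185/0.00890 = 0.208.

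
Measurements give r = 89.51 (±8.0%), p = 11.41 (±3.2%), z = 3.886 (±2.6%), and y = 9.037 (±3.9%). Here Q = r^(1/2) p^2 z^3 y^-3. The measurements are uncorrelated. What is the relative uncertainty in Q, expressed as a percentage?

Products/powers → add relative errors in quadrature, weighted by exponent:
  (½·δr/r)² = (0.5×0.0800)² = 0.00160;  (2·δp/p)² = (2×0.0320)² = 0.00410;  (3·δz/z)² = (3×0.0260)² = 0.00608;  (-3·δy/y)² = (-3×0.0390)² = 0.0137
δQ/Q = √(0.0255) = 0.160

16.0%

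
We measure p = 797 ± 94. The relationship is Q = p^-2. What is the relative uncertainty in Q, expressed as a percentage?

Q is a product of powers, so relative uncertainties combine in quadrature:
  (-2·δp/p)² = (-2×0.118)² = 0.0556
δQ/Q = √(0.0556) = 0.236

23.6%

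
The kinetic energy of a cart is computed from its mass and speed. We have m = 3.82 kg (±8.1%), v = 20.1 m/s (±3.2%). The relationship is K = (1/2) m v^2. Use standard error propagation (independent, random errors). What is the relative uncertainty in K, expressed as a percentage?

10.3%

Since K is a product/quotient, work with relative uncertainties:
  (1·δm/m)² = (1×0.0810)² = 0.00656;  (2·δv/v)² = (2×0.0320)² = 0.00410
δK/K = √(0.0107) = 0.103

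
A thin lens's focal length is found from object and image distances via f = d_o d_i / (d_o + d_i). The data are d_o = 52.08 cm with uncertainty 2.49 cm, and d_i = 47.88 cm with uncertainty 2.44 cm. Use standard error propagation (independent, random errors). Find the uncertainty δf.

∂f/∂d_o = (d_i/(d_o+d_i))² = 0.229;  ∂f/∂d_i = (d_o/(d_o+d_i))² = 0.271
δf = √((∂f/∂d_o · δd_o)² + (∂f/∂d_i · δd_i)²) = √(0.326 + 0.439) = 0.875 cm

0.875 cm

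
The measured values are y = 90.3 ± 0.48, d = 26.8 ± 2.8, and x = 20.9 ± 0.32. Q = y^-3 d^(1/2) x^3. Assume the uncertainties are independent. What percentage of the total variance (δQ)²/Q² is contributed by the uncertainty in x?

(δQ/Q)² = (-3·δy/y)² + (½·δd/d)² + (3·δx/x)²
  y term: (-3×0.00532)² = 0.000254
  d term: (0.5×0.104)² = 0.00273
  x term: (3×0.0153)² = 0.00211
Total = 0.00509. Share from x = 0.00211/0.00509 = 0.414.

41.4%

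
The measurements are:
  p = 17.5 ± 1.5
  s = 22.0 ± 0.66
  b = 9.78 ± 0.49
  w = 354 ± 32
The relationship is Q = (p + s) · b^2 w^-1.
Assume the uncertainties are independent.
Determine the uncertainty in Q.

1.51

Let u = p + s = 39.5. δu = √(δp² + δs²) = √(2.25 + 0.436) = 1.64, so δu/u = 0.0415.
Q is then a monomial in u, b, w:
δQ/Q = √((δu/u)² + (2·δb/b)² + (-1·δw/w)²) = √(0.00172 + 0.0100 + 0.00817) = 0.141
Q = 10.7, so δQ = 0.141 × 10.7 = 1.51.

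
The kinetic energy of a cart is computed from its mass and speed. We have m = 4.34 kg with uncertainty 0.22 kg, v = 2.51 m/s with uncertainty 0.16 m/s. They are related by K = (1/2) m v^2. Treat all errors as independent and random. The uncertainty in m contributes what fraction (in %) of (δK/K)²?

13.7%

(δK/K)² = (1·δm/m)² + (2·δv/v)²
  m term: (1×0.0507)² = 0.00257
  v term: (2×0.0637)² = 0.0163
Total = 0.0188. Share from m = 0.00257/0.0188 = 0.137.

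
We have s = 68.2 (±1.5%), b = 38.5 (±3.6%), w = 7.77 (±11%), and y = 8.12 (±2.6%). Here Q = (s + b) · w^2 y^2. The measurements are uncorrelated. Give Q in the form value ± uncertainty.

(4.25 ± 0.963) × 10^5

Let u = s + b = 107. δu = √(δs² + δb²) = √(1.05 + 1.92) = 1.72, so δu/u = 0.0161.
Q is then a monomial in u, w, y:
δQ/Q = √((δu/u)² + (2·δw/w)² + (2·δy/y)²) = √(0.000261 + 0.0484 + 0.00270) = 0.227
Q = 4.25e+05, so δQ = 0.227 × 4.25e+05 = 96300.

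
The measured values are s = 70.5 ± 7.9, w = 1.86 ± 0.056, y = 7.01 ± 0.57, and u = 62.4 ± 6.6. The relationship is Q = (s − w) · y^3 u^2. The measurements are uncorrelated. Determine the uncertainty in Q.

Let h = s − w = 68.6. δh = √(δs² + δw²) = √(62.4 + 0.00314) = 7.90, so δh/h = 0.115.
Q is then a monomial in h, y, u:
δQ/Q = √((δh/h)² + (3·δy/y)² + (2·δu/u)²) = √(0.0132 + 0.0595 + 0.0447) = 0.343
Q = 9.21e+07, so δQ = 0.343 × 9.21e+07 = 3.16e+07.

3.16e+07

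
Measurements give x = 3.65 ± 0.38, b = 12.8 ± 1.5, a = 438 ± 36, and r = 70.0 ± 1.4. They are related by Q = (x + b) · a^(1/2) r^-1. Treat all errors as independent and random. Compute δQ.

0.514

Let u = x + b = 16.4. δu = √(δx² + δb²) = √(0.144 + 2.25) = 1.55, so δu/u = 0.0941.
Q is then a monomial in u, a, r:
δQ/Q = √((δu/u)² + (½·δa/a)² + (-1·δr/r)²) = √(0.00885 + 0.00169 + 0.000400) = 0.105
Q = 4.92, so δQ = 0.105 × 4.92 = 0.514.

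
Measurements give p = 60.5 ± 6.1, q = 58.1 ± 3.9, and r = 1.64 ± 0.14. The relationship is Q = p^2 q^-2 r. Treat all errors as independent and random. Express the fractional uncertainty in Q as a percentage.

Since Q is a product/quotient, work with relative uncertainties:
  (2·δp/p)² = (2×0.101)² = 0.0407;  (-2·δq/q)² = (-2×0.0671)² = 0.0180;  (1·δr/r)² = (1×0.0854)² = 0.00729
δQ/Q = √(0.0660) = 0.257

25.7%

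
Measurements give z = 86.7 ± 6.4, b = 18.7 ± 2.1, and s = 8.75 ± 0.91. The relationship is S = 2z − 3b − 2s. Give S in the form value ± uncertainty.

99.8 ± 14.4

Absolute uncertainties add in quadrature for a linear combination:
  (2·δz)² = 164;  (3·δb)² = 39.7;  (2·δs)² = 3.31
δS = √(207) = 14.4
S = 99.8.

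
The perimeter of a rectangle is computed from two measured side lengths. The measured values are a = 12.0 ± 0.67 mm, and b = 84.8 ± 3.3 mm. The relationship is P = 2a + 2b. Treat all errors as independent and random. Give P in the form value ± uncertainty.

Each term contributes (cᵢ δxᵢ)² to (δP)²:
  (2·δa)² = 1.80;  (2·δb)² = 43.6
δP = √(45.4) = 6.73 mm
P = 194 mm.

194 ± 6.73 mm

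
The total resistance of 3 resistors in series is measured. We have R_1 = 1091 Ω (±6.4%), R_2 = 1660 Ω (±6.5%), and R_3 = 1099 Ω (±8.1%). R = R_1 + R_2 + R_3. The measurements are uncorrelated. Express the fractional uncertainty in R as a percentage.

4.06%

For a sum/difference, combine absolute errors in quadrature:
  (δR_1)² = 4880;  (δR_2)² = 11600;  (δR_3)² = 7920
δR = √(24400) = 156 Ω
R = 3850 Ω, so δR/R = 156/3850 = 0.0406.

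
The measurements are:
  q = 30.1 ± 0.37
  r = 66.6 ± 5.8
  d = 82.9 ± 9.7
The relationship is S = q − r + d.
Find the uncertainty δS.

11.3

Absolute uncertainties add in quadrature for a linear combination:
  (δq)² = 0.137;  (δr)² = 33.6;  (δd)² = 94.1
δS = √(128) = 11.3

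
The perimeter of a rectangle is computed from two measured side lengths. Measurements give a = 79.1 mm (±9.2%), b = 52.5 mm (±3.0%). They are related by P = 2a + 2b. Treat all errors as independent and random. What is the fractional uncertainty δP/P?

0.0566

Sums and differences: (δP)² = Σ (cᵢ δxᵢ)².
  (2·δa)² = 212;  (2·δb)² = 9.92
δP = √(222) = 14.9 mm
P = 263 mm, so δP/P = 14.9/263 = 0.0566.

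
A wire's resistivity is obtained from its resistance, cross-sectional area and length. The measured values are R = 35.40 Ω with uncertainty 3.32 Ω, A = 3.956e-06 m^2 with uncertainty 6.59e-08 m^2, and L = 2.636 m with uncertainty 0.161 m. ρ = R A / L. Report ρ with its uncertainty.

Relative error in a monomial: (δρ/ρ)² = Σ (nᵢ · δxᵢ/xᵢ)².
  (1·δR/R)² = (1×0.0938)² = 0.00880;  (1·δA/A)² = (1×0.0167)² = 0.000277;  (-1·δL/L)² = (-1×0.0611)² = 0.00373
δρ/ρ = √(0.0128) = 0.113
ρ = 5.313e-05 Ω·m, so δρ = 0.113 × 5.313e-05 = 6.01e-06 Ω·m.

(5.313 ± 0.601) × 10^-5 Ω·m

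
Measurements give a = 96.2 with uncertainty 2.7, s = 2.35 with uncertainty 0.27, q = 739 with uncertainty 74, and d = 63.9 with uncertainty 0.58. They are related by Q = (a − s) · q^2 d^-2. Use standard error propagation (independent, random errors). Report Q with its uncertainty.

Let u = a − s = 93.9. δu = √(δa² + δs²) = √(7.29 + 0.0729) = 2.71, so δu/u = 0.0289.
Q is then a monomial in u, q, d:
δQ/Q = √((δu/u)² + (2·δq/q)² + (-2·δd/d)²) = √(0.000836 + 0.0401 + 0.000330) = 0.203
Q = 12600, so δQ = 0.203 × 12600 = 2550.

12600 ± 2550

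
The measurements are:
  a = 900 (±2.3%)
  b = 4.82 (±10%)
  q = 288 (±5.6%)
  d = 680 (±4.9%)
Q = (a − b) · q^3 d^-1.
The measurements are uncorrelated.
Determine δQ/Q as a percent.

17.7%

Let u = a − b = 895. δu = √(δa² + δb²) = √(428 + 0.232) = 20.7, so δu/u = 0.0231.
Q is then a monomial in u, q, d:
δQ/Q = √((δu/u)² + (3·δq/q)² + (-1·δd/d)²) = √(0.000535 + 0.0282 + 0.00240) = 0.177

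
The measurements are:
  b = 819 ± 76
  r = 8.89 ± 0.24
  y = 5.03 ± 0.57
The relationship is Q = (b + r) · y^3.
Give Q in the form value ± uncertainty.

Let u = b + r = 828. δu = √(δb² + δr²) = √(5780 + 0.0576) = 76.0, so δu/u = 0.0918.
Q is then a monomial in u, y:
δQ/Q = √((δu/u)² + (3·δy/y)²) = √(0.00843 + 0.116) = 0.352
Q = 1.05e+05, so δQ = 0.352 × 1.05e+05 = 37100.

(1.05 ± 0.371) × 10^5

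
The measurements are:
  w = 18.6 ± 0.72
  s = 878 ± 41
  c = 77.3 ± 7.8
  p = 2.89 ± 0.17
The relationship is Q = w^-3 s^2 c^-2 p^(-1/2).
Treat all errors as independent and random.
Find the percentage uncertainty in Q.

25.3%

Since Q is a product/quotient, work with relative uncertainties:
  (-3·δw/w)² = (-3×0.0387)² = 0.0135;  (2·δs/s)² = (2×0.0467)² = 0.00872;  (-2·δc/c)² = (-2×0.101)² = 0.0407;  (−½·δp/p)² = (-0.5×0.0588)² = 0.000865
δQ/Q = √(0.0638) = 0.253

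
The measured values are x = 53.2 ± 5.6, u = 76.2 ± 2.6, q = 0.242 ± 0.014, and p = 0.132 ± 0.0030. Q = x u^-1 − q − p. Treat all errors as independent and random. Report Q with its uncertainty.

Let w = x·u^-1 = 0.698. δw/w = √((1·δx/x)² + (-1·δu/u)²) = √(0.0111 + 0.00116) = 0.111, so δw = 0.0773.
Q = w − q − p: δQ = √(δw² + δq² + δp²) = √(0.00597 + 0.000196 + 9e-06) = 0.0786
Q = 0.324.

0.324 ± 0.0786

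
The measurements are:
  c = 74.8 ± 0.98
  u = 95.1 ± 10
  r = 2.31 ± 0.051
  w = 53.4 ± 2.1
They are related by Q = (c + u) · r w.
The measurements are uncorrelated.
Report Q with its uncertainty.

Let h = c + u = 170. δh = √(δc² + δu²) = √(0.960 + 100) = 10.0, so δh/h = 0.0591.
Q is then a monomial in h, r, w:
δQ/Q = √((δh/h)² + (1·δr/r)² + (1·δw/w)²) = √(0.00350 + 0.000487 + 0.00155) = 0.0744
Q = 21000, so δQ = 0.0744 × 21000 = 1560.

21000 ± 1560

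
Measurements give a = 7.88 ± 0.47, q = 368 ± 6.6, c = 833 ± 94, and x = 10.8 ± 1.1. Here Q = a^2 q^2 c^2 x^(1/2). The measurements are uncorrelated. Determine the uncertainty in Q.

For a monomial Q ∝ a^2, q^2, c^2, x^(1/2), fractional errors add in quadrature:
  (2·δa/a)² = (2×0.0596)² = 0.0142;  (2·δq/q)² = (2×0.0179)² = 0.00129;  (2·δc/c)² = (2×0.113)² = 0.0509;  (½·δx/x)² = (0.5×0.102)² = 0.00259
δQ/Q = √(0.0690) = 0.263
Q = 1.92e+13, so δQ = 0.263 × 1.92e+13 = 5.04e+12.

5.04e+12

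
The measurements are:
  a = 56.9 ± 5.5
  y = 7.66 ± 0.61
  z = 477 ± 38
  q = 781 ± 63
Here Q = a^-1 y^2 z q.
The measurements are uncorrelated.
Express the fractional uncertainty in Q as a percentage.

21.8%

Relative error in a monomial: (δQ/Q)² = Σ (nᵢ · δxᵢ/xᵢ)².
  (-1·δa/a)² = (-1×0.0967)² = 0.00934;  (2·δy/y)² = (2×0.0796)² = 0.0254;  (1·δz/z)² = (1×0.0797)² = 0.00635;  (1·δq/q)² = (1×0.0807)² = 0.00651
δQ/Q = √(0.0476) = 0.218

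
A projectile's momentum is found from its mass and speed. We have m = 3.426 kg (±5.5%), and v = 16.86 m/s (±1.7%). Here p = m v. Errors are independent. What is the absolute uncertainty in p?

For a monomial p ∝ m, v, fractional errors add in quadrature:
  (1·δm/m)² = (1×0.0550)² = 0.00302;  (1·δv/v)² = (1×0.0170)² = 0.000289
δp/p = √(0.00331) = 0.0576
p = 57.76 kg·m/s, so δp = 0.0576 × 57.76 = 3.33 kg·m/s.

3.33 kg·m/s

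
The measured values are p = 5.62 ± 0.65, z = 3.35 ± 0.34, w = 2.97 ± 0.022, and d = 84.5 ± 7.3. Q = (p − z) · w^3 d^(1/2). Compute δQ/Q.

Let u = p − z = 2.27. δu = √(δp² + δz²) = √(0.423 + 0.116) = 0.734, so δu/u = 0.323.
Q is then a monomial in u, w, d:
δQ/Q = √((δu/u)² + (3·δw/w)² + (½·δd/d)²) = √(0.104 + 0.000494 + 0.00187) = 0.327

0.327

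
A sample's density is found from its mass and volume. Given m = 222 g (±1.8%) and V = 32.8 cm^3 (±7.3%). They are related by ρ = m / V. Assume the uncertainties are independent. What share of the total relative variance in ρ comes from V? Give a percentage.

(δρ/ρ)² = (1·δm/m)² + (-1·δV/V)²
  m term: (1×0.0180)² = 0.000324
  V term: (-1×0.0730)² = 0.00533
Total = 0.00565. Share from V = 0.00533/0.00565 = 0.943.

94.3%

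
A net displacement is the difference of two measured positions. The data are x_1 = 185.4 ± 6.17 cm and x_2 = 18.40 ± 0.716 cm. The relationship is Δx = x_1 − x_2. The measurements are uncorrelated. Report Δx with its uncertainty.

Sums and differences: (δΔx)² = Σ (cᵢ δxᵢ)².
  (δx_1)² = 38.1;  (δx_2)² = 0.513
δΔx = √(38.6) = 6.21 cm
Δx = 167.0 cm.

167.0 ± 6.21 cm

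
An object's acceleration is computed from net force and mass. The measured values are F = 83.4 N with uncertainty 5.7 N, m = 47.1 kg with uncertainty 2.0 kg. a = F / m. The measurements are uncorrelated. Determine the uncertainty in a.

0.142 m/s^2

Products/powers → add relative errors in quadrature, weighted by exponent:
  (1·δF/F)² = (1×0.0683)² = 0.00467;  (-1·δm/m)² = (-1×0.0425)² = 0.00180
δa/a = √(0.00647) = 0.0805
a = 1.77 m/s^2, so δa = 0.0805 × 1.77 = 0.142 m/s^2.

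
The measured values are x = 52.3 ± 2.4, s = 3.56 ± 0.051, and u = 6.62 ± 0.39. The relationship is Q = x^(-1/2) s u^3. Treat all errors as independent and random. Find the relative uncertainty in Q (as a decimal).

Since Q is a product/quotient, work with relative uncertainties:
  (−½·δx/x)² = (-0.5×0.0459)² = 0.000526;  (1·δs/s)² = (1×0.0143)² = 0.000205;  (3·δu/u)² = (3×0.0589)² = 0.0312
δQ/Q = √(0.0320) = 0.179

0.179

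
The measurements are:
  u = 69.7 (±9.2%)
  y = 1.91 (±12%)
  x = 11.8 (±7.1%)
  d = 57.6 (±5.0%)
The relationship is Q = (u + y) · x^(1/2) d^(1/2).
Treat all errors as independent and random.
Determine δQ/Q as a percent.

Let w = u + y = 71.6. δw = √(δu² + δy²) = √(41.1 + 0.0525) = 6.42, so δw/w = 0.0896.
Q is then a monomial in w, x, d:
δQ/Q = √((δw/w)² + (½·δx/x)² + (½·δd/d)²) = √(0.00803 + 0.00126 + 0.000625) = 0.0996

9.96%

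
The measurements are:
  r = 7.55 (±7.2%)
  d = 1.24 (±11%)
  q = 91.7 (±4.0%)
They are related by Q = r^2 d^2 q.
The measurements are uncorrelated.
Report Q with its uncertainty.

Since Q is a product/quotient, work with relative uncertainties:
  (2·δr/r)² = (2×0.0720)² = 0.0207;  (2·δd/d)² = (2×0.110)² = 0.0484;  (1·δq/q)² = (1×0.0400)² = 0.00160
δQ/Q = √(0.0707) = 0.266
Q = 8040, so δQ = 0.266 × 8040 = 2140.

8040 ± 2140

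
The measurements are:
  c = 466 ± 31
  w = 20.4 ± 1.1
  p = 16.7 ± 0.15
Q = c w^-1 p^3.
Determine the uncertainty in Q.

Products/powers → add relative errors in quadrature, weighted by exponent:
  (1·δc/c)² = (1×0.0665)² = 0.00443;  (-1·δw/w)² = (-1×0.0539)² = 0.00291;  (3·δp/p)² = (3×0.00898)² = 0.000726
δQ/Q = √(0.00806) = 0.0898
Q = 1.06e+05, so δQ = 0.0898 × 1.06e+05 = 9550.

9550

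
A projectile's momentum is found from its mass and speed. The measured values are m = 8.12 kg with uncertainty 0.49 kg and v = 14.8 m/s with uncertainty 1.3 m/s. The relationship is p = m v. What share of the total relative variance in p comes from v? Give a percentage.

67.9%

(δp/p)² = (1·δm/m)² + (1·δv/v)²
  m term: (1×0.0603)² = 0.00364
  v term: (1×0.0878)² = 0.00772
Total = 0.0114. Share from v = 0.00772/0.0114 = 0.679.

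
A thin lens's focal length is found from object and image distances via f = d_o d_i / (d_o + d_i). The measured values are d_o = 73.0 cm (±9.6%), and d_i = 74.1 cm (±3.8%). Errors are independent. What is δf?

∂f/∂d_o = (d_i/(d_o+d_i))² = 0.254;  ∂f/∂d_i = (d_o/(d_o+d_i))² = 0.246
δf = √((∂f/∂d_o · δd_o)² + (∂f/∂d_i · δd_i)²) = √(3.16 + 0.481) = 1.91 cm

1.91 cm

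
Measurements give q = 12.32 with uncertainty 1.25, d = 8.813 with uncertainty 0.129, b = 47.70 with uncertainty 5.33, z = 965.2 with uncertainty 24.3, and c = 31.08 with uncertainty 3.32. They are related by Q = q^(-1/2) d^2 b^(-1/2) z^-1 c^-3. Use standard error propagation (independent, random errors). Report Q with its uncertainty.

(1.106 ± 0.367) × 10^-7

Since Q is a product/quotient, work with relative uncertainties:
  (−½·δq/q)² = (-0.5×0.101)² = 0.00257;  (2·δd/d)² = (2×0.0146)² = 0.000857;  (−½·δb/b)² = (-0.5×0.112)² = 0.00312;  (-1·δz/z)² = (-1×0.0252)² = 0.000634;  (-3·δc/c)² = (-3×0.107)² = 0.103
δQ/Q = √(0.110) = 0.331
Q = 1.106e-07, so δQ = 0.331 × 1.106e-07 = 3.67e-08.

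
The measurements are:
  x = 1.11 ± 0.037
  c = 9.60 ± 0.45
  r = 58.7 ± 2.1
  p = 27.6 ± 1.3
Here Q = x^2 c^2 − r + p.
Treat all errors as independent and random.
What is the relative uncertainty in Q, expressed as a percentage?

Let w = x^2·c^2 = 114. δw/w = √((2·δx/x)² + (2·δc/c)²) = √(0.00444 + 0.00879) = 0.115, so δw = 13.1.
Q = w − r + p: δQ = √(δw² + δr² + δp²) = √(171 + 4.41 + 1.69) = 13.3
Q = 82.5, so δQ/Q = 13.3/82.5 = 0.161.

16.1%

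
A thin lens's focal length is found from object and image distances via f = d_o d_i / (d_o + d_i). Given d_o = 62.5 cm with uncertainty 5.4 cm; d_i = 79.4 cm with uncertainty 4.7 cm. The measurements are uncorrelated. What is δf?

1.92 cm

∂f/∂d_o = (d_i/(d_o+d_i))² = 0.313;  ∂f/∂d_i = (d_o/(d_o+d_i))² = 0.194
δf = √((∂f/∂d_o · δd_o)² + (∂f/∂d_i · δd_i)²) = √(2.86 + 0.831) = 1.92 cm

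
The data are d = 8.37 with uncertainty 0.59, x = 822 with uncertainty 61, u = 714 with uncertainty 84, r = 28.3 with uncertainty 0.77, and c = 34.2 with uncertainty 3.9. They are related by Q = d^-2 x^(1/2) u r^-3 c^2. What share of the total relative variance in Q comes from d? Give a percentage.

21.2%

(δQ/Q)² = (-2·δd/d)² + (½·δx/x)² + (1·δu/u)² + (-3·δr/r)² + (2·δc/c)²
  d term: (-2×0.0705)² = 0.0199
  x term: (0.5×0.0742)² = 0.00138
  u term: (1×0.118)² = 0.0138
  r term: (-3×0.0272)² = 0.00666
  c term: (2×0.114)² = 0.0520
Total = 0.0938. Share from d = 0.0199/0.0938 = 0.212.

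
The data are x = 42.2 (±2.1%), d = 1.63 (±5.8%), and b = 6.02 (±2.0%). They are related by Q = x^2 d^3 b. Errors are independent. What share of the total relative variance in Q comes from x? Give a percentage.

(δQ/Q)² = (2·δx/x)² + (3·δd/d)² + (1·δb/b)²
  x term: (2×0.0210)² = 0.00176
  d term: (3×0.0580)² = 0.0303
  b term: (1×0.0200)² = 0.000400
Total = 0.0324. Share from x = 0.00176/0.0324 = 0.0544.

5.44%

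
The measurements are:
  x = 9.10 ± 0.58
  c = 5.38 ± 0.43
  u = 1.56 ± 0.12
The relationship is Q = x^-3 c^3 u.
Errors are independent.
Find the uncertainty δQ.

0.102

Since Q is a product/quotient, work with relative uncertainties:
  (-3·δx/x)² = (-3×0.0637)² = 0.0366;  (3·δc/c)² = (3×0.0799)² = 0.0575;  (1·δu/u)² = (1×0.0769)² = 0.00592
δQ/Q = √(0.1000) = 0.316
Q = 0.322, so δQ = 0.316 × 0.322 = 0.102.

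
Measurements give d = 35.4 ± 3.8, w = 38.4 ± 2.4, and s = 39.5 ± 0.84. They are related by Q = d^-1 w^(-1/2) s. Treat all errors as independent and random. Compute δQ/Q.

0.114

Relative error in a monomial: (δQ/Q)² = Σ (nᵢ · δxᵢ/xᵢ)².
  (-1·δd/d)² = (-1×0.107)² = 0.0115;  (−½·δw/w)² = (-0.5×0.0625)² = 0.000977;  (1·δs/s)² = (1×0.0213)² = 0.000452
δQ/Q = √(0.0130) = 0.114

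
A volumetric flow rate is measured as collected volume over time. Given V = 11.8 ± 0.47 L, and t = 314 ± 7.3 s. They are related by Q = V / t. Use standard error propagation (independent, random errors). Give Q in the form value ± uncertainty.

Each factor contributes (exponent × relative error)² to (δQ/Q)²:
  (1·δV/V)² = (1×0.0398)² = 0.00159;  (-1·δt/t)² = (-1×0.0232)² = 0.000540
δQ/Q = √(0.00213) = 0.0461
Q = 0.0376 L/s, so δQ = 0.0461 × 0.0376 = 0.00173 L/s.

0.0376 ± 0.00173 L/s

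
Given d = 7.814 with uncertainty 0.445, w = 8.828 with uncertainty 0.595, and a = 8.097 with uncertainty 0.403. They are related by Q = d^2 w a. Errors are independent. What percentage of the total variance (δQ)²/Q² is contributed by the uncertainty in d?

64.9%

(δQ/Q)² = (2·δd/d)² + (1·δw/w)² + (1·δa/a)²
  d term: (2×0.0569)² = 0.0130
  w term: (1×0.0674)² = 0.00454
  a term: (1×0.0498)² = 0.00248
Total = 0.0200. Share from d = 0.0130/0.0200 = 0.649.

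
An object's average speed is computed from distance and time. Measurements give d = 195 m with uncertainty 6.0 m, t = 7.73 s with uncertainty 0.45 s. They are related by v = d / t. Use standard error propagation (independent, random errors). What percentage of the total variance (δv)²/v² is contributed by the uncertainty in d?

21.8%

(δv/v)² = (1·δd/d)² + (-1·δt/t)²
  d term: (1×0.0308)² = 0.000947
  t term: (-1×0.0582)² = 0.00339
Total = 0.00434. Share from d = 0.000947/0.00434 = 0.218.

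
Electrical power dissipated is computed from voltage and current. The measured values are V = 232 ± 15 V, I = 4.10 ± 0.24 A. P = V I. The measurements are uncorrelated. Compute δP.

Products/powers → add relative errors in quadrature, weighted by exponent:
  (1·δV/V)² = (1×0.0647)² = 0.00418;  (1·δI/I)² = (1×0.0585)² = 0.00343
δP/P = √(0.00761) = 0.0872
P = 951 W, so δP = 0.0872 × 951 = 83.0 W.

83.0 W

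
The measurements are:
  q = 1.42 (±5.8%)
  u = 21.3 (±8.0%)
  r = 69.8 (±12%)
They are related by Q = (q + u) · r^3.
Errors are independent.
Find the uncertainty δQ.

Let w = q + u = 22.7. δw = √(δq² + δu²) = √(0.00678 + 2.90) = 1.71, so δw/w = 0.0751.
Q is then a monomial in w, r:
δQ/Q = √((δw/w)² + (3·δr/r)²) = √(0.00564 + 0.130) = 0.368
Q = 7.73e+06, so δQ = 0.368 × 7.73e+06 = 2.84e+06.

2.84e+06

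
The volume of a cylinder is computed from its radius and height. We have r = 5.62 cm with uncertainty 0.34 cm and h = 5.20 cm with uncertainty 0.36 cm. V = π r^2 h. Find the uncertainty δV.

71.9 cm^3

V is a product of powers, so relative uncertainties combine in quadrature:
  (2·δr/r)² = (2×0.0605)² = 0.0146;  (1·δh/h)² = (1×0.0692)² = 0.00479
δV/V = √(0.0194) = 0.139
V = 516 cm^3, so δV = 0.139 × 516 = 71.9 cm^3.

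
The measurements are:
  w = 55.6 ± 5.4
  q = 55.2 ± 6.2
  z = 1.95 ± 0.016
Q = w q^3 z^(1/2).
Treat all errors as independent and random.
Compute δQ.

Q is a product of powers, so relative uncertainties combine in quadrature:
  (1·δw/w)² = (1×0.0971)² = 0.00943;  (3·δq/q)² = (3×0.112)² = 0.114;  (½·δz/z)² = (0.5×0.00821)² = 1.68e-05
δQ/Q = √(0.123) = 0.351
Q = 1.31e+07, so δQ = 0.351 × 1.31e+07 = 4.58e+06.

4.58e+06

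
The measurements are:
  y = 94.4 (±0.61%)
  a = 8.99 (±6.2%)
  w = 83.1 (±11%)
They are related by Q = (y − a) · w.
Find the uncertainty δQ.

784

Let u = y − a = 85.4. δu = √(δy² + δa²) = √(0.332 + 0.311) = 0.801, so δu/u = 0.00938.
Q is then a monomial in u, w:
δQ/Q = √((δu/u)² + (1·δw/w)²) = √(8.8e-05 + 0.0121) = 0.110
Q = 7100, so δQ = 0.110 × 7100 = 784.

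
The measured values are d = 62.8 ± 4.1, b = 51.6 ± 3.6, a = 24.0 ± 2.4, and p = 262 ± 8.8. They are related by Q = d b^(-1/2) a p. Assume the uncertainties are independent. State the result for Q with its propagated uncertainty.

55000 ± 7080

Since Q is a product/quotient, work with relative uncertainties:
  (1·δd/d)² = (1×0.0653)² = 0.00426;  (−½·δb/b)² = (-0.5×0.0698)² = 0.00122;  (1·δa/a)² = (1×0.100)² = 0.0100;  (1·δp/p)² = (1×0.0336)² = 0.00113
δQ/Q = √(0.0166) = 0.129
Q = 55000, so δQ = 0.129 × 55000 = 7080.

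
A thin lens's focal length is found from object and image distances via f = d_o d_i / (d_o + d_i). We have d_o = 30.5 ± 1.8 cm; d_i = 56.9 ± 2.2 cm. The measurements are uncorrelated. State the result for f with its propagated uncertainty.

19.9 ± 0.809 cm

∂f/∂d_o = (d_i/(d_o+d_i))² = 0.424;  ∂f/∂d_i = (d_o/(d_o+d_i))² = 0.122
δf = √((∂f/∂d_o · δd_o)² + (∂f/∂d_i · δd_i)²) = √(0.582 + 0.0718) = 0.809 cm
f = 19.9 cm.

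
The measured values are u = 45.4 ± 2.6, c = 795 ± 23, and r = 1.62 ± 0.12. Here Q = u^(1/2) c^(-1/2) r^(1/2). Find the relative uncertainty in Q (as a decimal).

Since Q is a product/quotient, work with relative uncertainties:
  (½·δu/u)² = (0.5×0.0573)² = 0.000820;  (−½·δc/c)² = (-0.5×0.0289)² = 0.000209;  (½·δr/r)² = (0.5×0.0741)² = 0.00137
δQ/Q = √(0.00240) = 0.0490

0.0490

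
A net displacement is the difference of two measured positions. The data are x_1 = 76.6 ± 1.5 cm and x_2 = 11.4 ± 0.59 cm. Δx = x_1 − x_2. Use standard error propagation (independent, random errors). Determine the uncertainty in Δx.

1.61 cm

Absolute uncertainties add in quadrature for a linear combination:
  (δx_1)² = 2.25;  (δx_2)² = 0.348
δΔx = √(2.60) = 1.61 cm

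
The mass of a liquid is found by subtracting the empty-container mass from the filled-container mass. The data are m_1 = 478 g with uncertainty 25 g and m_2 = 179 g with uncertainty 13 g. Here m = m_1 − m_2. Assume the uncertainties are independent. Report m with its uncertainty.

299 ± 28.2 g

m is a linear combination, so absolute uncertainties add in quadrature:
  (δm_1)² = 625;  (δm_2)² = 169
δm = √(794) = 28.2 g
m = 299 g.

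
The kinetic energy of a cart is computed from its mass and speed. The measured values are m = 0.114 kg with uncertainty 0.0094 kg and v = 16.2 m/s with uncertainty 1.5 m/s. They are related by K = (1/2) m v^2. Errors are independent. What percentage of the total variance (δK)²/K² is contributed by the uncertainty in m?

(δK/K)² = (1·δm/m)² + (2·δv/v)²
  m term: (1×0.0825)² = 0.00680
  v term: (2×0.0926)² = 0.0343
Total = 0.0411. Share from m = 0.00680/0.0411 = 0.165.

16.5%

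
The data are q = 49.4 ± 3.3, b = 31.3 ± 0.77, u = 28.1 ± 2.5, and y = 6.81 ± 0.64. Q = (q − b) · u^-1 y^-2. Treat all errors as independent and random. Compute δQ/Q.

Let w = q − b = 18.1. δw = √(δq² + δb²) = √(10.9 + 0.593) = 3.39, so δw/w = 0.187.
Q is then a monomial in w, u, y:
δQ/Q = √((δw/w)² + (-1·δu/u)² + (-2·δy/y)²) = √(0.0351 + 0.00792 + 0.0353) = 0.280

0.280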